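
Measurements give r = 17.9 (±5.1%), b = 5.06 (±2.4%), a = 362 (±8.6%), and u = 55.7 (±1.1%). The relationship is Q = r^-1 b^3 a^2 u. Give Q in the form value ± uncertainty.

(5.28 ± 1.02) × 10^7

Products/powers → add relative errors in quadrature, weighted by exponent:
  (-1·δr/r)² = (-1×0.0510)² = 0.00260;  (3·δb/b)² = (3×0.0240)² = 0.00518;  (2·δa/a)² = (2×0.0860)² = 0.0296;  (1·δu/u)² = (1×0.0110)² = 0.000121
δQ/Q = √(0.0375) = 0.194
Q = 5.28e+07, so δQ = 0.194 × 5.28e+07 = 1.02e+07.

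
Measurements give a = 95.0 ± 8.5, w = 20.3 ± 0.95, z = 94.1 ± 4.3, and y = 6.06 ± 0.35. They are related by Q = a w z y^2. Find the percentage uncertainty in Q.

Products/powers → add relative errors in quadrature, weighted by exponent:
  (1·δa/a)² = (1×0.0895)² = 0.00801;  (1·δw/w)² = (1×0.0468)² = 0.00219;  (1·δz/z)² = (1×0.0457)² = 0.00209;  (2·δy/y)² = (2×0.0578)² = 0.0133
δQ/Q = √(0.0256) = 0.160

16.0%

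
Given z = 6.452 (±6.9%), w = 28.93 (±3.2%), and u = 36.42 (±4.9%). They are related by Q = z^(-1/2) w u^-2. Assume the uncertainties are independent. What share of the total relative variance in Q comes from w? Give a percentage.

8.66%

(δQ/Q)² = (−½·δz/z)² + (1·δw/w)² + (-2·δu/u)²
  z term: (-0.5×0.0690)² = 0.00119
  w term: (1×0.0320)² = 0.00102
  u term: (-2×0.0490)² = 0.00960
Total = 0.0118. Share from w = 0.00102/0.0118 = 0.0866.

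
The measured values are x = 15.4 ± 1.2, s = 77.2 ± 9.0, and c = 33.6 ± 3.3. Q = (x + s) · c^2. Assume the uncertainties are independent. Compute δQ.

Let u = x + s = 92.6. δu = √(δx² + δs²) = √(1.44 + 81.0) = 9.08, so δu/u = 0.0981.
Q is then a monomial in u, c:
δQ/Q = √((δu/u)² + (2·δc/c)²) = √(0.00961 + 0.0386) = 0.220
Q = 1.05e+05, so δQ = 0.220 × 1.05e+05 = 23000.

23000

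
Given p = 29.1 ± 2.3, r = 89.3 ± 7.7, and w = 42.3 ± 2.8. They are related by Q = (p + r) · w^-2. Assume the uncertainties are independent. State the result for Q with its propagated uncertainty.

Let u = p + r = 118. δu = √(δp² + δr²) = √(5.29 + 59.3) = 8.04, so δu/u = 0.0679.
Q is then a monomial in u, w:
δQ/Q = √((δu/u)² + (-2·δw/w)²) = √(0.00461 + 0.0175) = 0.149
Q = 0.0662, so δQ = 0.149 × 0.0662 = 0.00984.

0.0662 ± 0.00984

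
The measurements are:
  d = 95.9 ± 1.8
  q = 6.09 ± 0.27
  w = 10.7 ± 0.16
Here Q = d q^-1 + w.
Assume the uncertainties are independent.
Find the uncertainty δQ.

Let p = d·q^-1 = 15.7. δp/p = √((1·δd/d)² + (-1·δq/q)²) = √(0.000352 + 0.00197) = 0.0481, so δp = 0.758.
Q = p + w: δQ = √(δp² + δw²) = √(0.575 + 0.0256) = 0.775

0.775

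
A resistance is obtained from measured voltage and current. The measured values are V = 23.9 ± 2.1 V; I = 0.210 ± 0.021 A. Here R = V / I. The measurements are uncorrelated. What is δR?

For a monomial R ∝ V, I^-1, fractional errors add in quadrature:
  (1·δV/V)² = (1×0.0879)² = 0.00772;  (-1·δI/I)² = (-1×0.100)² = 0.0100
δR/R = √(0.0177) = 0.133
R = 114 Ω, so δR = 0.133 × 114 = 15.2 Ω.

15.2 Ω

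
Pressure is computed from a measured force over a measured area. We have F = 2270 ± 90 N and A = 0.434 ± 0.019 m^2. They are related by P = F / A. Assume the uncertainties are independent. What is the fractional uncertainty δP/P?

0.0591

Products/powers → add relative errors in quadrature, weighted by exponent:
  (1·δF/F)² = (1×0.0396)² = 0.00157;  (-1·δA/A)² = (-1×0.0438)² = 0.00192
δP/P = √(0.00349) = 0.0591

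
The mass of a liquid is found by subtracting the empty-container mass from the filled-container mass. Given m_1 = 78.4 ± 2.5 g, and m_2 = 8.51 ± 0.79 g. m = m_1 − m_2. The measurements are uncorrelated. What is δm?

2.62 g

m is a linear combination, so absolute uncertainties add in quadrature:
  (δm_1)² = 6.25;  (δm_2)² = 0.624
δm = √(6.87) = 2.62 g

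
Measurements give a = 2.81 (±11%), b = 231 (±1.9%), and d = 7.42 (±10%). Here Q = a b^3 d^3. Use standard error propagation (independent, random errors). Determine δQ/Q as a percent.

32.5%

Each factor contributes (exponent × relative error)² to (δQ/Q)²:
  (1·δa/a)² = (1×0.110)² = 0.0121;  (3·δb/b)² = (3×0.0190)² = 0.00325;  (3·δd/d)² = (3×0.100)² = 0.0900
δQ/Q = √(0.105) = 0.325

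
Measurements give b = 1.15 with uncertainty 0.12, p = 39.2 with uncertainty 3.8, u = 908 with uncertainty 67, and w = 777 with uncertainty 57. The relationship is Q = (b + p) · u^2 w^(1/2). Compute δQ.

Let h = b + p = 40.4. δh = √(δb² + δp²) = √(0.0144 + 14.4) = 3.80, so δh/h = 0.0942.
Q is then a monomial in h, u, w:
δQ/Q = √((δh/h)² + (2·δu/u)² + (½·δw/w)²) = √(0.00888 + 0.0218 + 0.00135) = 0.179
Q = 9.27e+08, so δQ = 0.179 × 9.27e+08 = 1.66e+08.

1.66e+08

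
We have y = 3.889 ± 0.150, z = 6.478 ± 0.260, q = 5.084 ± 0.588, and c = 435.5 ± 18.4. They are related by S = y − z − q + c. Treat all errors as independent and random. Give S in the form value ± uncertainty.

427.8 ± 18.4

Absolute uncertainties add in quadrature for a linear combination:
  (δy)² = 0.0225;  (δz)² = 0.0676;  (δq)² = 0.346;  (δc)² = 339
δS = √(339) = 18.4
S = 427.8.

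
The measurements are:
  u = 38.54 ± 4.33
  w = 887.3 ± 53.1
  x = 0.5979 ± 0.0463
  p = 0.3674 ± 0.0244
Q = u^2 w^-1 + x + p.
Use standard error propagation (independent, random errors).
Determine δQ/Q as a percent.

Let h = u^2·w^-1 = 1.674. δh/h = √((2·δu/u)² + (-1·δw/w)²) = √(0.0505 + 0.00358) = 0.233, so δh = 0.389.
Q = h + x + p: δQ = √(δh² + δx² + δp²) = √(0.152 + 0.00214 + 0.000595) = 0.393
Q = 2.639, so δQ/Q = 0.393/2.639 = 0.149.

14.9%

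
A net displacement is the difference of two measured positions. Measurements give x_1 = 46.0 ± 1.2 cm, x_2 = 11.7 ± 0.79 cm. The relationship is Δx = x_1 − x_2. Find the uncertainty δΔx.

Absolute uncertainties add in quadrature for a linear combination:
  (δx_1)² = 1.44;  (δx_2)² = 0.624
δΔx = √(2.06) = 1.44 cm

1.44 cm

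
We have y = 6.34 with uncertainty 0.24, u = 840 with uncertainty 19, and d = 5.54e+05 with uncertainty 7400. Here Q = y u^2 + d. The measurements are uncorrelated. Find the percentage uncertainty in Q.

5.25%

Let p = y·u^2 = 4.47e+06. δp/p = √((1·δy/y)² + (2·δu/u)²) = √(0.00143 + 0.00205) = 0.0590, so δp = 2.64e+05.
Q = p + d: δQ = √(δp² + δd²) = √(6.96e+10 + 5.48e+07) = 2.64e+05
Q = 5.03e+06, so δQ/Q = 2.64e+05/5.03e+06 = 0.0525.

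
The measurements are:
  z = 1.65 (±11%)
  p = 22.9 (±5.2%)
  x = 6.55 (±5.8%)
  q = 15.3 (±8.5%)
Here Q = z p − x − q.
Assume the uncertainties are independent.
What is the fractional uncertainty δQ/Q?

Let w = z·p = 37.8. δw/w = √((1·δz/z)² + (1·δp/p)²) = √(0.0121 + 0.00270) = 0.122, so δw = 4.60.
Q = w − x − q: δQ = √(δw² + δx² + δq²) = √(21.1 + 0.144 + 1.69) = 4.79
Q = 15.9, so δQ/Q = 4.79/15.9 = 0.301.

0.301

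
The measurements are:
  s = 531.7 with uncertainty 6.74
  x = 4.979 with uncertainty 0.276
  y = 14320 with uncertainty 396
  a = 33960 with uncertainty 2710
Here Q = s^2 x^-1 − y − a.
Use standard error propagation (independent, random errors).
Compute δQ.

Let p = s^2·x^-1 = 56780. δp/p = √((2·δs/s)² + (-1·δx/x)²) = √(0.000643 + 0.00307) = 0.0610, so δp = 3460.
Q = p − y − a: δQ = √(δp² + δy² + δa²) = √(1.2e+07 + 1.57e+05 + 7.34e+06) = 4410

4410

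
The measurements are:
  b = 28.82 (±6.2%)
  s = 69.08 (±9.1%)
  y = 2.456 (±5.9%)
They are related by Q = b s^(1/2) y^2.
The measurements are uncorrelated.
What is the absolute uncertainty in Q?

204

For a monomial Q ∝ b, s^(1/2), y^2, fractional errors add in quadrature:
  (1·δb/b)² = (1×0.0620)² = 0.00384;  (½·δs/s)² = (0.5×0.0910)² = 0.00207;  (2·δy/y)² = (2×0.0590)² = 0.0139
δQ/Q = √(0.0198) = 0.141
Q = 1445, so δQ = 0.141 × 1445 = 204.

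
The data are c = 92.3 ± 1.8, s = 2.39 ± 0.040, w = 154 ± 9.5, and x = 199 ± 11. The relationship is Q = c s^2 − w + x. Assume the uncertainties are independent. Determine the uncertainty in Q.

Let p = c·s^2 = 527. δp/p = √((1·δc/c)² + (2·δs/s)²) = √(0.000380 + 0.00112) = 0.0387, so δp = 20.4.
Q = p − w + x: δQ = √(δp² + δw² + δx²) = √(417 + 90.2 + 121) = 25.1

25.1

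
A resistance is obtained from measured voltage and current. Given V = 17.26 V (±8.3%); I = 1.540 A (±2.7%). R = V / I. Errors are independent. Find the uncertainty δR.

0.978 Ω

Products/powers → add relative errors in quadrature, weighted by exponent:
  (1·δV/V)² = (1×0.0830)² = 0.00689;  (-1·δI/I)² = (-1×0.0270)² = 0.000729
δR/R = √(0.00762) = 0.0873
R = 11.21 Ω, so δR = 0.0873 × 11.21 = 0.978 Ω.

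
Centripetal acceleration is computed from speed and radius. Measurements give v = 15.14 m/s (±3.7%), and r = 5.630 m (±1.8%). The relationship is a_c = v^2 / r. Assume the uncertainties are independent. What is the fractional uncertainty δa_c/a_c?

0.0762

Each factor contributes (exponent × relative error)² to (δa_c/a_c)²:
  (2·δv/v)² = (2×0.0370)² = 0.00548;  (-1·δr/r)² = (-1×0.0180)² = 0.000324
δa_c/a_c = √(0.00580) = 0.0762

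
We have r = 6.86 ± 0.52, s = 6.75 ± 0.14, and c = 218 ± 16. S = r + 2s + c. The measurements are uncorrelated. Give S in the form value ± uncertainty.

Sums and differences: (δS)² = Σ (cᵢ δxᵢ)².
  (δr)² = 0.270;  (2·δs)² = 0.0784;  (δc)² = 256
δS = √(256) = 16.0
S = 238.

238 ± 16.0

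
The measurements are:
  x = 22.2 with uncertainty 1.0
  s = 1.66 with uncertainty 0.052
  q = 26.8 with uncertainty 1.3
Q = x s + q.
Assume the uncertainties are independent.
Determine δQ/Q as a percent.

3.78%

Let p = x·s = 36.9. δp/p = √((1·δx/x)² + (1·δs/s)²) = √(0.00203 + 0.000981) = 0.0549, so δp = 2.02.
Q = p + q: δQ = √(δp² + δq²) = √(4.09 + 1.69) = 2.40
Q = 63.7, so δQ/Q = 2.40/63.7 = 0.0378.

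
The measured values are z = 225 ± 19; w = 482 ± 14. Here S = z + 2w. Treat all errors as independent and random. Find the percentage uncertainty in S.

2.85%

Sums and differences: (δS)² = Σ (cᵢ δxᵢ)².
  (δz)² = 361;  (2·δw)² = 784
δS = √(1140) = 33.8
S = 1190, so δS/S = 33.8/1190 = 0.0285.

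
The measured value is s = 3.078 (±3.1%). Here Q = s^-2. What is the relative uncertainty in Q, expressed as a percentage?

6.20%

Q ∝ s^-2, so δQ/Q = |-2| · δs/s = 2 × 0.0310 = 0.0620.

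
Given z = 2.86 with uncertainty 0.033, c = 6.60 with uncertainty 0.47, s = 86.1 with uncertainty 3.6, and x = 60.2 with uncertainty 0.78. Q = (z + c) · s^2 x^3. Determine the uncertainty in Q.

1.6e+09

Let u = z + c = 9.46. δu = √(δz² + δc²) = √(0.00109 + 0.221) = 0.471, so δu/u = 0.0498.
Q is then a monomial in u, s, x:
δQ/Q = √((δu/u)² + (2·δs/s)² + (3·δx/x)²) = √(0.00248 + 0.00699 + 0.00151) = 0.105
Q = 1.53e+10, so δQ = 0.105 × 1.53e+10 = 1.6e+09.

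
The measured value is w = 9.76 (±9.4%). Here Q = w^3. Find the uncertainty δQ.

Q ∝ w^3, so δQ/Q = |3| · δw/w = 3 × 0.0940 = 0.282.
Q = 930, so δQ = 0.282 × 930 = 262.

262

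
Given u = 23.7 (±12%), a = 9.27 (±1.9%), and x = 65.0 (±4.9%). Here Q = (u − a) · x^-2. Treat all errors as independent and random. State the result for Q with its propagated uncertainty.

0.00342 ± 0.000753

Let w = u − a = 14.4. δw = √(δu² + δa²) = √(8.09 + 0.0310) = 2.85, so δw/w = 0.197.
Q is then a monomial in w, x:
δQ/Q = √((δw/w)² + (-2·δx/x)²) = √(0.0390 + 0.00960) = 0.220
Q = 0.00342, so δQ = 0.220 × 0.00342 = 0.000753.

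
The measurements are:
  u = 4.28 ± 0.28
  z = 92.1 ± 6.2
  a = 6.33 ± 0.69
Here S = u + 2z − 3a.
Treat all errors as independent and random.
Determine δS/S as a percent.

7.42%

Each term contributes (cᵢ δxᵢ)² to (δS)²:
  (δu)² = 0.0784;  (2·δz)² = 154;  (3·δa)² = 4.28
δS = √(158) = 12.6
S = 169, so δS/S = 12.6/169 = 0.0742.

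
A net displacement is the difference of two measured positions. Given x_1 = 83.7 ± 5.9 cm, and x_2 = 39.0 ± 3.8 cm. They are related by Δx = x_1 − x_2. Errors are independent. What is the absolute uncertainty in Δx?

7.02 cm

Δx is a linear combination, so absolute uncertainties add in quadrature:
  (δx_1)² = 34.8;  (δx_2)² = 14.4
δΔx = √(49.2) = 7.02 cm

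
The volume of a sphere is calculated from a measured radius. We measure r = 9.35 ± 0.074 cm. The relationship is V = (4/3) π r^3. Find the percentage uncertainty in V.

2.37%

V ∝ r^3, so δV/V = |3| · δr/r = 3 × 0.00791 = 0.0237.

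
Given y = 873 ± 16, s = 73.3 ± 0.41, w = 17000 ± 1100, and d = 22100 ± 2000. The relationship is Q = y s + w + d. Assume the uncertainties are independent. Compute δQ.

Let p = y·s = 64000. δp/p = √((1·δy/y)² + (1·δs/s)²) = √(0.000336 + 3.13e-05) = 0.0192, so δp = 1230.
Q = p + w + d: δQ = √(δp² + δw² + δd²) = √(1.5e+06 + 1.21e+06 + 4e+06) = 2590

2590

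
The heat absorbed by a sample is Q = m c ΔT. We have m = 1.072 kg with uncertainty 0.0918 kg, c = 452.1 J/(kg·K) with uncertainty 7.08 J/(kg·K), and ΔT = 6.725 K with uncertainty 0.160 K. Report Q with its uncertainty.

3259 ± 294 J

Products/powers → add relative errors in quadrature, weighted by exponent:
  (1·δm/m)² = (1×0.0856)² = 0.00733;  (1·δc/c)² = (1×0.0157)² = 0.000245;  (1·δΔT/ΔT)² = (1×0.0238)² = 0.000566
δQ/Q = √(0.00814) = 0.0902
Q = 3259 J, so δQ = 0.0902 × 3259 = 294 J.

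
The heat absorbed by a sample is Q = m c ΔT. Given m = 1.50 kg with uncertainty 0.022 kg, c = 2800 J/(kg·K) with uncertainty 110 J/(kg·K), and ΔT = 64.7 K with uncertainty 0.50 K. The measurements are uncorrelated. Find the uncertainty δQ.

11600 J

Relative error in a monomial: (δQ/Q)² = Σ (nᵢ · δxᵢ/xᵢ)².
  (1·δm/m)² = (1×0.0147)² = 0.000215;  (1·δc/c)² = (1×0.0393)² = 0.00154;  (1·δΔT/ΔT)² = (1×0.00773)² = 5.97e-05
δQ/Q = √(0.00182) = 0.0426
Q = 2.72e+05 J, so δQ = 0.0426 × 2.72e+05 = 11600 J.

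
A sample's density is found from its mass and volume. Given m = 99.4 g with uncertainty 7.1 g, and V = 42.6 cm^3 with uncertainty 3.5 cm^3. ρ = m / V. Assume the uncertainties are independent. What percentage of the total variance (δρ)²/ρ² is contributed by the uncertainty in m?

43.0%

(δρ/ρ)² = (1·δm/m)² + (-1·δV/V)²
  m term: (1×0.0714)² = 0.00510
  V term: (-1×0.0822)² = 0.00675
Total = 0.0119. Share from m = 0.00510/0.0119 = 0.430.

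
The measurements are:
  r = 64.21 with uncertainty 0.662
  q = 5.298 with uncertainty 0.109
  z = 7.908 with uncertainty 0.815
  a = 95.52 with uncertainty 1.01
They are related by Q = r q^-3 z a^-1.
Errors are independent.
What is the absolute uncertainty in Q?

Relative error in a monomial: (δQ/Q)² = Σ (nᵢ · δxᵢ/xᵢ)².
  (1·δr/r)² = (1×0.0103)² = 0.000106;  (-3·δq/q)² = (-3×0.0206)² = 0.00381;  (1·δz/z)² = (1×0.103)² = 0.0106;  (-1·δa/a)² = (-1×0.0106)² = 0.000112
δQ/Q = √(0.0146) = 0.121
Q = 0.03575, so δQ = 0.121 × 0.03575 = 0.00433.

0.00433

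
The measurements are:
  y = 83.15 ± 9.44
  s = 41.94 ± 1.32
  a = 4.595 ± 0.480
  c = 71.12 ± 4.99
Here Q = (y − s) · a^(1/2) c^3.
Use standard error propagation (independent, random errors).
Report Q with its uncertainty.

(3.178 ± 1.01) × 10^7

Let u = y − s = 41.21. δu = √(δy² + δs²) = √(89.1 + 1.74) = 9.53, so δu/u = 0.231.
Q is then a monomial in u, a, c:
δQ/Q = √((δu/u)² + (½·δa/a)² + (3·δc/c)²) = √(0.0535 + 0.00273 + 0.0443) = 0.317
Q = 3.178e+07, so δQ = 0.317 × 3.178e+07 = 1.01e+07.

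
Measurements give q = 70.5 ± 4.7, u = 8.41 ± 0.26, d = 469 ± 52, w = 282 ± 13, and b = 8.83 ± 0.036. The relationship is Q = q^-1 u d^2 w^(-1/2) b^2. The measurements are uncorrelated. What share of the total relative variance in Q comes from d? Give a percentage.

(δQ/Q)² = (-1·δq/q)² + (1·δu/u)² + (2·δd/d)² + (−½·δw/w)² + (2·δb/b)²
  q term: (-1×0.0667)² = 0.00444
  u term: (1×0.0309)² = 0.000956
  d term: (2×0.111)² = 0.0492
  w term: (-0.5×0.0461)² = 0.000531
  b term: (2×0.00408)² = 6.65e-05
Total = 0.0552. Share from d = 0.0492/0.0552 = 0.891.

89.1%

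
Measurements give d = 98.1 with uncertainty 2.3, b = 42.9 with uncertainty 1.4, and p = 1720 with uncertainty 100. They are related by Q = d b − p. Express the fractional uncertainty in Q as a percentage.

Let w = d·b = 4210. δw/w = √((1·δd/d)² + (1·δb/b)²) = √(0.000550 + 0.00106) = 0.0402, so δw = 169.
Q = w − p: δQ = √(δw² + δp²) = √(28600 + 10000) = 196
Q = 2490, so δQ/Q = 196/2490 = 0.0789.

7.89%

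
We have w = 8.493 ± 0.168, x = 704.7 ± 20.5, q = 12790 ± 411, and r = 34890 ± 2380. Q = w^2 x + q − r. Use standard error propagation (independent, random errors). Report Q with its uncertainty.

Let p = w^2·x = 50830. δp/p = √((2·δw/w)² + (1·δx/x)²) = √(0.00157 + 0.000846) = 0.0491, so δp = 2500.
Q = p + q − r: δQ = √(δp² + δq² + δr²) = √(6.23e+06 + 1.69e+05 + 5.66e+06) = 3470
Q = 28730.

28730 ± 3470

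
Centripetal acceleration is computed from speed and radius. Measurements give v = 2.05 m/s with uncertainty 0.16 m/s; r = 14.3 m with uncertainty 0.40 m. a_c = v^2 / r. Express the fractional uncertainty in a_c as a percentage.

Since a_c is a product/quotient, work with relative uncertainties:
  (2·δv/v)² = (2×0.0780)² = 0.0244;  (-1·δr/r)² = (-1×0.0280)² = 0.000782
δa_c/a_c = √(0.0251) = 0.159

15.9%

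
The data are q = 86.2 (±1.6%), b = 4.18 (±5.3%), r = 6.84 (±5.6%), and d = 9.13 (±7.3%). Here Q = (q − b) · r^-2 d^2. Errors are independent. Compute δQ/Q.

0.185

Let u = q − b = 82.0. δu = √(δq² + δb²) = √(1.90 + 0.0491) = 1.40, so δu/u = 0.0170.
Q is then a monomial in u, r, d:
δQ/Q = √((δu/u)² + (-2·δr/r)² + (2·δd/d)²) = √(0.000290 + 0.0125 + 0.0213) = 0.185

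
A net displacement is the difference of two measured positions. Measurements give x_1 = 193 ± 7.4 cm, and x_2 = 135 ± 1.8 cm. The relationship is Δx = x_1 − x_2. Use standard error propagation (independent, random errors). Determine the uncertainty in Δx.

Each term contributes (cᵢ δxᵢ)² to (δΔx)²:
  (δx_1)² = 54.8;  (δx_2)² = 3.24
δΔx = √(58.0) = 7.62 cm

7.62 cm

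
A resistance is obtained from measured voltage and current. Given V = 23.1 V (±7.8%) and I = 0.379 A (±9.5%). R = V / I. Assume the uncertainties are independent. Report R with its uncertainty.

Each factor contributes (exponent × relative error)² to (δR/R)²:
  (1·δV/V)² = (1×0.0780)² = 0.00608;  (-1·δI/I)² = (-1×0.0950)² = 0.00903
δR/R = √(0.0151) = 0.123
R = 60.9 Ω, so δR = 0.123 × 60.9 = 7.49 Ω.

60.9 ± 7.49 Ω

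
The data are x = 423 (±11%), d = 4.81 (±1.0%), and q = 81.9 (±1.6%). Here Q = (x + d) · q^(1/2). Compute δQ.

422

Let u = x + d = 428. δu = √(δx² + δd²) = √(2170 + 0.00231) = 46.5, so δu/u = 0.109.
Q is then a monomial in u, q:
δQ/Q = √((δu/u)² + (½·δq/q)²) = √(0.0118 + 6.4e-05) = 0.109
Q = 3870, so δQ = 0.109 × 3870 = 422.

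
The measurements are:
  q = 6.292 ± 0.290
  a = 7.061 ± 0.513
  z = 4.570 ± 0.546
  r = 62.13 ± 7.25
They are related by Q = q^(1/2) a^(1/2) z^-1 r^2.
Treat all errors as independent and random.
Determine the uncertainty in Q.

1500

Products/powers → add relative errors in quadrature, weighted by exponent:
  (½·δq/q)² = (0.5×0.0461)² = 0.000531;  (½·δa/a)² = (0.5×0.0727)² = 0.00132;  (-1·δz/z)² = (-1×0.119)² = 0.0143;  (2·δr/r)² = (2×0.117)² = 0.0545
δQ/Q = √(0.0706) = 0.266
Q = 5630, so δQ = 0.266 × 5630 = 1500.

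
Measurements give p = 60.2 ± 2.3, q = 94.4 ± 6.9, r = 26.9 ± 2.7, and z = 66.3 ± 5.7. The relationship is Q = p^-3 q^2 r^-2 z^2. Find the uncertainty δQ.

For a monomial Q ∝ p^-3, q^2, r^-2, z^2, fractional errors add in quadrature:
  (-3·δp/p)² = (-3×0.0382)² = 0.0131;  (2·δq/q)² = (2×0.0731)² = 0.0214;  (-2·δr/r)² = (-2×0.100)² = 0.0403;  (2·δz/z)² = (2×0.0860)² = 0.0296
δQ/Q = √(0.104) = 0.323
Q = 0.248, so δQ = 0.323 × 0.248 = 0.0802.

0.0802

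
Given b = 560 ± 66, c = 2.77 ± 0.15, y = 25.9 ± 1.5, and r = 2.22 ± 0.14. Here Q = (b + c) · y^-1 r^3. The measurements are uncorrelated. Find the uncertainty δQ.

Let u = b + c = 563. δu = √(δb² + δc²) = √(4360 + 0.0225) = 66.0, so δu/u = 0.117.
Q is then a monomial in u, y, r:
δQ/Q = √((δu/u)² + (-1·δy/y)² + (3·δr/r)²) = √(0.0138 + 0.00335 + 0.0358) = 0.230
Q = 238, so δQ = 0.230 × 238 = 54.7.

54.7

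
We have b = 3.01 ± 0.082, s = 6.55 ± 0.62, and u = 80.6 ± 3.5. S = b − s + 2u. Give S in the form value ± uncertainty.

158 ± 7.03

Absolute uncertainties add in quadrature for a linear combination:
  (δb)² = 0.00672;  (δs)² = 0.384;  (2·δu)² = 49.0
δS = √(49.4) = 7.03
S = 158.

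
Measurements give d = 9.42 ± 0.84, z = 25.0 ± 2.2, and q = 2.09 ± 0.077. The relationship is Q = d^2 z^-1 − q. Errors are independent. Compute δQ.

0.710

Let p = d^2·z^-1 = 3.55. δp/p = √((2·δd/d)² + (-1·δz/z)²) = √(0.0318 + 0.00774) = 0.199, so δp = 0.706.
Q = p − q: δQ = √(δp² + δq²) = √(0.498 + 0.00593) = 0.710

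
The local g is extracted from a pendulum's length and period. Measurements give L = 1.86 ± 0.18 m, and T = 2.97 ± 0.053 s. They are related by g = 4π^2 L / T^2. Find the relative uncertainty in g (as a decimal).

0.103

Relative error in a monomial: (δg/g)² = Σ (nᵢ · δxᵢ/xᵢ)².
  (1·δL/L)² = (1×0.0968)² = 0.00937;  (-2·δT/T)² = (-2×0.0178)² = 0.00127
δg/g = √(0.0106) = 0.103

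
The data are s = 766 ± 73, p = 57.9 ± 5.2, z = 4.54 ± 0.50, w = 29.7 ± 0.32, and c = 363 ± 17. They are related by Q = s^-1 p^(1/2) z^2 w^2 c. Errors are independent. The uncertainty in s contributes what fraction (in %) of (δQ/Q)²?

(δQ/Q)² = (-1·δs/s)² + (½·δp/p)² + (2·δz/z)² + (2·δw/w)² + (1·δc/c)²
  s term: (-1×0.0953)² = 0.00908
  p term: (0.5×0.0898)² = 0.00202
  z term: (2×0.110)² = 0.0485
  w term: (2×0.0108)² = 0.000464
  c term: (1×0.0468)² = 0.00219
Total = 0.0623. Share from s = 0.00908/0.0623 = 0.146.

14.6%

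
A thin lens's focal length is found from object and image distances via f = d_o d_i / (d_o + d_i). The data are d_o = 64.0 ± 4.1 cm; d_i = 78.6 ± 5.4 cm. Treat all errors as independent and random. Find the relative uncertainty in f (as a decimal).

0.0469

∂f/∂d_o = (d_i/(d_o+d_i))² = 0.304;  ∂f/∂d_i = (d_o/(d_o+d_i))² = 0.201
δf = √((∂f/∂d_o · δd_o)² + (∂f/∂d_i · δd_i)²) = √(1.55 + 1.18) = 1.65 cm
f = 35.3 cm, so δf/f = 1.65/35.3 = 0.0469.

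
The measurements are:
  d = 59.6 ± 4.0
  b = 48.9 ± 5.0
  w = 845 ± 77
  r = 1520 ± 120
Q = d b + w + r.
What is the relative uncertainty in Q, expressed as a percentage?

7.27%

Let p = d·b = 2910. δp/p = √((1·δd/d)² + (1·δb/b)²) = √(0.00450 + 0.0105) = 0.122, so δp = 356.
Q = p + w + r: δQ = √(δp² + δw² + δr²) = √(1.27e+05 + 5930 + 14400) = 384
Q = 5280, so δQ/Q = 384/5280 = 0.0727.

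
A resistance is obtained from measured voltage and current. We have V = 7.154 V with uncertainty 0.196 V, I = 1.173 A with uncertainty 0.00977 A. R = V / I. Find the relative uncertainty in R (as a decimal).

0.0286

Relative error in a monomial: (δR/R)² = Σ (nᵢ · δxᵢ/xᵢ)².
  (1·δV/V)² = (1×0.0274)² = 0.000751;  (-1·δI/I)² = (-1×0.00833)² = 6.94e-05
δR/R = √(0.000820) = 0.0286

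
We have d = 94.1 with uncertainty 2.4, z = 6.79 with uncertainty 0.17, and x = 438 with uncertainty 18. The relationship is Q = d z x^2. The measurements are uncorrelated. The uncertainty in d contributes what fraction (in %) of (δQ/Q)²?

8.10%

(δQ/Q)² = (1·δd/d)² + (1·δz/z)² + (2·δx/x)²
  d term: (1×0.0255)² = 0.000650
  z term: (1×0.0250)² = 0.000627
  x term: (2×0.0411)² = 0.00676
Total = 0.00803. Share from d = 0.000650/0.00803 = 0.0810.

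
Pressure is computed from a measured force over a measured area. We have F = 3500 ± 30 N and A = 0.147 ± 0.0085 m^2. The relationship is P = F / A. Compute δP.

P is a product of powers, so relative uncertainties combine in quadrature:
  (1·δF/F)² = (1×0.00857)² = 7.35e-05;  (-1·δA/A)² = (-1×0.0578)² = 0.00334
δP/P = √(0.00342) = 0.0585
P = 23800 Pa, so δP = 0.0585 × 23800 = 1390 Pa.

1390 Pa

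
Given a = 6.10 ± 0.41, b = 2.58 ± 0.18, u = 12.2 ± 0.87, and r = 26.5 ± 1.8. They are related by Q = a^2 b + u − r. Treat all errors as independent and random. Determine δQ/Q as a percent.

Let p = a^2·b = 96.0. δp/p = √((2·δa/a)² + (1·δb/b)²) = √(0.0181 + 0.00487) = 0.151, so δp = 14.5.
Q = p + u − r: δQ = √(δp² + δu² + δr²) = √(211 + 0.757 + 3.24) = 14.7
Q = 81.7, so δQ/Q = 14.7/81.7 = 0.180.

18.0%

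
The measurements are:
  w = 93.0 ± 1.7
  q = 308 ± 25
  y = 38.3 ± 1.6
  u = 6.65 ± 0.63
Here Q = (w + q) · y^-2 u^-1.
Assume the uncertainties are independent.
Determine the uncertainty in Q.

Let h = w + q = 401. δh = √(δw² + δq²) = √(2.89 + 625) = 25.1, so δh/h = 0.0625.
Q is then a monomial in h, y, u:
δQ/Q = √((δh/h)² + (-2·δy/y)² + (-1·δu/u)²) = √(0.00390 + 0.00698 + 0.00898) = 0.141
Q = 0.0411, so δQ = 0.141 × 0.0411 = 0.00579.

0.00579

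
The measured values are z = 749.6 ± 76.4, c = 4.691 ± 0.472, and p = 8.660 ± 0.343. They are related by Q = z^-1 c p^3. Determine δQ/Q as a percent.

For a monomial Q ∝ z^-1, c, p^3, fractional errors add in quadrature:
  (-1·δz/z)² = (-1×0.102)² = 0.0104;  (1·δc/c)² = (1×0.101)² = 0.0101;  (3·δp/p)² = (3×0.0396)² = 0.0141
δQ/Q = √(0.0346) = 0.186

18.6%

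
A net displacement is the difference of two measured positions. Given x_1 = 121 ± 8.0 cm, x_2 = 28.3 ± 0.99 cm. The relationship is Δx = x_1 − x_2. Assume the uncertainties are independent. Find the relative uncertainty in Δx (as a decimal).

0.0870

Each term contributes (cᵢ δxᵢ)² to (δΔx)²:
  (δx_1)² = 64.0;  (δx_2)² = 0.980
δΔx = √(65.0) = 8.06 cm
Δx = 92.7 cm, so δΔx/Δx = 8.06/92.7 = 0.0870.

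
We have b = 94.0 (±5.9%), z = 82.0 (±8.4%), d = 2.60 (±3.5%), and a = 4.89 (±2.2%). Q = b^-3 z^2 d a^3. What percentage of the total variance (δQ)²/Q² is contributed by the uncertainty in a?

6.69%

(δQ/Q)² = (-3·δb/b)² + (2·δz/z)² + (1·δd/d)² + (3·δa/a)²
  b term: (-3×0.0590)² = 0.0313
  z term: (2×0.0840)² = 0.0282
  d term: (1×0.0350)² = 0.00123
  a term: (3×0.0220)² = 0.00436
Total = 0.0651. Share from a = 0.00436/0.0651 = 0.0669.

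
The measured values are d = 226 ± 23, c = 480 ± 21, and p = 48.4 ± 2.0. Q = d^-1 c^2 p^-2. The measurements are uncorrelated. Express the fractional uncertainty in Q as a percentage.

Products/powers → add relative errors in quadrature, weighted by exponent:
  (-1·δd/d)² = (-1×0.102)² = 0.0104;  (2·δc/c)² = (2×0.0437)² = 0.00766;  (-2·δp/p)² = (-2×0.0413)² = 0.00683
δQ/Q = √(0.0248) = 0.158

15.8%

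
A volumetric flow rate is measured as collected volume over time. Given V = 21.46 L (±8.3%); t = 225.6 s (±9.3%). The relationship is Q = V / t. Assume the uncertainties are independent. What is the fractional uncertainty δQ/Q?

0.125

Q is a product of powers, so relative uncertainties combine in quadrature:
  (1·δV/V)² = (1×0.0830)² = 0.00689;  (-1·δt/t)² = (-1×0.0930)² = 0.00865
δQ/Q = √(0.0155) = 0.125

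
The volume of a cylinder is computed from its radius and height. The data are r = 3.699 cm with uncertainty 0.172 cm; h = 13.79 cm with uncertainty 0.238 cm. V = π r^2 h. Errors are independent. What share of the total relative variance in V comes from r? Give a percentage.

96.7%

(δV/V)² = (2·δr/r)² + (1·δh/h)²
  r term: (2×0.0465)² = 0.00865
  h term: (1×0.0173)² = 0.000298
Total = 0.00895. Share from r = 0.00865/0.00895 = 0.967.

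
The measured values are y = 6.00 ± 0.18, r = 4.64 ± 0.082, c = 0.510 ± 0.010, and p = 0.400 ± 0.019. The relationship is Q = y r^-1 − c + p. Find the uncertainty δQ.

Let w = y·r^-1 = 1.29. δw/w = √((1·δy/y)² + (-1·δr/r)²) = √(0.000900 + 0.000312) = 0.0348, so δw = 0.0450.
Q = w − c + p: δQ = √(δw² + δc² + δp²) = √(0.00203 + 0.000100 + 0.000361) = 0.0499

0.0499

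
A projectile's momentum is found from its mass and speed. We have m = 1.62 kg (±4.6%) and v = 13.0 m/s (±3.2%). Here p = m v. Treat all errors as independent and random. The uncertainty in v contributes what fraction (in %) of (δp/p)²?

32.6%

(δp/p)² = (1·δm/m)² + (1·δv/v)²
  m term: (1×0.0460)² = 0.00212
  v term: (1×0.0320)² = 0.00102
Total = 0.00314. Share from v = 0.00102/0.00314 = 0.326.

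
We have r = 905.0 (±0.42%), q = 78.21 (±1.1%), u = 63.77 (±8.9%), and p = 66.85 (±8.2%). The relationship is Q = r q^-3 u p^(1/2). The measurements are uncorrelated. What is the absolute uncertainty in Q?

0.102

Each factor contributes (exponent × relative error)² to (δQ/Q)²:
  (1·δr/r)² = (1×0.00420)² = 1.76e-05;  (-3·δq/q)² = (-3×0.0110)² = 0.00109;  (1·δu/u)² = (1×0.0890)² = 0.00792;  (½·δp/p)² = (0.5×0.0820)² = 0.00168
δQ/Q = √(0.0107) = 0.103
Q = 0.9863, so δQ = 0.103 × 0.9863 = 0.102.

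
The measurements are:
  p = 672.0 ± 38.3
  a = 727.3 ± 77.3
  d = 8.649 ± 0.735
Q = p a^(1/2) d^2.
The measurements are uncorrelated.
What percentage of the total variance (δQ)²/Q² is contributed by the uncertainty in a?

8.08%

(δQ/Q)² = (1·δp/p)² + (½·δa/a)² + (2·δd/d)²
  p term: (1×0.0570)² = 0.00325
  a term: (0.5×0.106)² = 0.00282
  d term: (2×0.0850)² = 0.0289
Total = 0.0350. Share from a = 0.00282/0.0350 = 0.0808.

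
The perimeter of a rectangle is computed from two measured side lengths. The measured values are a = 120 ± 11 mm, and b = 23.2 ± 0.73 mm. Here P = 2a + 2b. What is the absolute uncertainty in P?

22.0 mm

Each term contributes (cᵢ δxᵢ)² to (δP)²:
  (2·δa)² = 484;  (2·δb)² = 2.13
δP = √(486) = 22.0 mm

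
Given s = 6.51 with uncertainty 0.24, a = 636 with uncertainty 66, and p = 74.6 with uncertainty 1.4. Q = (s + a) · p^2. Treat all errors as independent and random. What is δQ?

Let u = s + a = 643. δu = √(δs² + δa²) = √(0.0576 + 4360) = 66.0, so δu/u = 0.103.
Q is then a monomial in u, p:
δQ/Q = √((δu/u)² + (2·δp/p)²) = √(0.0106 + 0.00141) = 0.109
Q = 3.58e+06, so δQ = 0.109 × 3.58e+06 = 3.91e+05.

3.91e+05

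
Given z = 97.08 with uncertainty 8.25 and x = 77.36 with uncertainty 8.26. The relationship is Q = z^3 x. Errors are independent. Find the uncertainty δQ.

Relative error in a monomial: (δQ/Q)² = Σ (nᵢ · δxᵢ/xᵢ)².
  (3·δz/z)² = (3×0.0850)² = 0.0650;  (1·δx/x)² = (1×0.107)² = 0.0114
δQ/Q = √(0.0764) = 0.276
Q = 7.078e+07, so δQ = 0.276 × 7.078e+07 = 1.96e+07.

1.96e+07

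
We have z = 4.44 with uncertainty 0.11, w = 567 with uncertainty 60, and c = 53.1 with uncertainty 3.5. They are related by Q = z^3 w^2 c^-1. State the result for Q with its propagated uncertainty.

(5.30 ± 1.24) × 10^5

Relative error in a monomial: (δQ/Q)² = Σ (nᵢ · δxᵢ/xᵢ)².
  (3·δz/z)² = (3×0.0248)² = 0.00552;  (2·δw/w)² = (2×0.106)² = 0.0448;  (-1·δc/c)² = (-1×0.0659)² = 0.00434
δQ/Q = √(0.0547) = 0.234
Q = 5.3e+05, so δQ = 0.234 × 5.3e+05 = 1.24e+05.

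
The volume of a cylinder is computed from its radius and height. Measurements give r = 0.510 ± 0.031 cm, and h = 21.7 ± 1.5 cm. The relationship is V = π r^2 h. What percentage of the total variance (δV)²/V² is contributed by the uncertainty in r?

(δV/V)² = (2·δr/r)² + (1·δh/h)²
  r term: (2×0.0608)² = 0.0148
  h term: (1×0.0691)² = 0.00478
Total = 0.0196. Share from r = 0.0148/0.0196 = 0.756.

75.6%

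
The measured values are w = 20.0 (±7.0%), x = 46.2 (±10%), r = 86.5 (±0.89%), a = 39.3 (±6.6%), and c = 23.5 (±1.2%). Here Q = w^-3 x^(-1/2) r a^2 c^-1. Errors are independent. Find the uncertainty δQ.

Relative error in a monomial: (δQ/Q)² = Σ (nᵢ · δxᵢ/xᵢ)².
  (-3·δw/w)² = (-3×0.0700)² = 0.0441;  (−½·δx/x)² = (-0.5×0.100)² = 0.00250;  (1·δr/r)² = (1×0.00890)² = 7.92e-05;  (2·δa/a)² = (2×0.0660)² = 0.0174;  (-1·δc/c)² = (-1×0.0120)² = 0.000144
δQ/Q = √(0.0642) = 0.253
Q = 0.105, so δQ = 0.253 × 0.105 = 0.0265.

0.0265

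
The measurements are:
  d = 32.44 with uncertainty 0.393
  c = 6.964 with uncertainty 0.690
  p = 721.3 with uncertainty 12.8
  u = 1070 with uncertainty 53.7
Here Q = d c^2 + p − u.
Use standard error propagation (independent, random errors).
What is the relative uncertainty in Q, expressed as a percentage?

Let w = d·c^2 = 1573. δw/w = √((1·δd/d)² + (2·δc/c)²) = √(0.000147 + 0.0393) = 0.199, so δw = 312.
Q = w + p − u: δQ = √(δw² + δp² + δu²) = √(97600 + 164 + 2880) = 317
Q = 1225, so δQ/Q = 317/1225 = 0.259.

25.9%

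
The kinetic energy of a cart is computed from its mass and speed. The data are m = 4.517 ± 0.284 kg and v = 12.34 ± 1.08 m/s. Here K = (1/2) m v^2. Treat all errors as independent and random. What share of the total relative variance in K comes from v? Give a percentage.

88.6%

(δK/K)² = (1·δm/m)² + (2·δv/v)²
  m term: (1×0.0629)² = 0.00395
  v term: (2×0.0875)² = 0.0306
Total = 0.0346. Share from v = 0.0306/0.0346 = 0.886.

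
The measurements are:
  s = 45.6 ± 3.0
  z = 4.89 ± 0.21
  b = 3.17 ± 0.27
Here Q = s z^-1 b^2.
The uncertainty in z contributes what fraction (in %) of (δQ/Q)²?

5.24%

(δQ/Q)² = (1·δs/s)² + (-1·δz/z)² + (2·δb/b)²
  s term: (1×0.0658)² = 0.00433
  z term: (-1×0.0429)² = 0.00184
  b term: (2×0.0852)² = 0.0290
Total = 0.0352. Share from z = 0.00184/0.0352 = 0.0524.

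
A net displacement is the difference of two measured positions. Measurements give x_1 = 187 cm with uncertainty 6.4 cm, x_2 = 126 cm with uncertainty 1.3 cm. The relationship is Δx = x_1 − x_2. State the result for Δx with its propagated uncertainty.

61.0 ± 6.53 cm

Each term contributes (cᵢ δxᵢ)² to (δΔx)²:
  (δx_1)² = 41.0;  (δx_2)² = 1.69
δΔx = √(42.7) = 6.53 cm
Δx = 61.0 cm.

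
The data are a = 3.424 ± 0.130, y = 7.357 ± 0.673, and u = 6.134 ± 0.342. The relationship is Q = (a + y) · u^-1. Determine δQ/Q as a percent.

8.46%

Let w = a + y = 10.78. δw = √(δa² + δy²) = √(0.0169 + 0.453) = 0.685, so δw/w = 0.0636.
Q is then a monomial in w, u:
δQ/Q = √((δw/w)² + (-1·δu/u)²) = √(0.00404 + 0.00311) = 0.0846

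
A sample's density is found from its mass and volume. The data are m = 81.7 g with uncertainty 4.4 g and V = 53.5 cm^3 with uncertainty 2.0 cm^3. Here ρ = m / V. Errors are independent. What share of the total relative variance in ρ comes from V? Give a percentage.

32.5%

(δρ/ρ)² = (1·δm/m)² + (-1·δV/V)²
  m term: (1×0.0539)² = 0.00290
  V term: (-1×0.0374)² = 0.00140
Total = 0.00430. Share from V = 0.00140/0.00430 = 0.325.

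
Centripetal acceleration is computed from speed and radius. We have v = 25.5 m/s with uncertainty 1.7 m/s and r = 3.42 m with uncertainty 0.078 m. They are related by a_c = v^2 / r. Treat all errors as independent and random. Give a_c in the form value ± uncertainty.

190 ± 25.7 m/s^2

Since a_c is a product/quotient, work with relative uncertainties:
  (2·δv/v)² = (2×0.0667)² = 0.0178;  (-1·δr/r)² = (-1×0.0228)² = 0.000520
δa_c/a_c = √(0.0183) = 0.135
a_c = 190 m/s^2, so δa_c = 0.135 × 190 = 25.7 m/s^2.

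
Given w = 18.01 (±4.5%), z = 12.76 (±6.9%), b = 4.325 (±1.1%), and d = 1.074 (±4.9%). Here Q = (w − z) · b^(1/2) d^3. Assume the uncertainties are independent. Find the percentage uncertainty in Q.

Let u = w − z = 5.250. δu = √(δw² + δz²) = √(0.657 + 0.775) = 1.20, so δu/u = 0.228.
Q is then a monomial in u, b, d:
δQ/Q = √((δu/u)² + (½·δb/b)² + (3·δd/d)²) = √(0.0520 + 3.03e-05 + 0.0216) = 0.271

27.1%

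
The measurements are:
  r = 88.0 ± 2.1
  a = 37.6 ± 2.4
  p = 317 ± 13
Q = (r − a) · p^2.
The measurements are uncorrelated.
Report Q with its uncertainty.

Let u = r − a = 50.4. δu = √(δr² + δa²) = √(4.41 + 5.76) = 3.19, so δu/u = 0.0633.
Q is then a monomial in u, p:
δQ/Q = √((δu/u)² + (2·δp/p)²) = √(0.00400 + 0.00673) = 0.104
Q = 5.06e+06, so δQ = 0.104 × 5.06e+06 = 5.25e+05.

(5.06 ± 0.525) × 10^6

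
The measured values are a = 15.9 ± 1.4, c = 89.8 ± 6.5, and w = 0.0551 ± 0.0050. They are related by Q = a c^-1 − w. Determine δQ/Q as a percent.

17.0%

Let p = a·c^-1 = 0.177. δp/p = √((1·δa/a)² + (-1·δc/c)²) = √(0.00775 + 0.00524) = 0.114, so δp = 0.0202.
Q = p − w: δQ = √(δp² + δw²) = √(0.000407 + 2.5e-05) = 0.0208
Q = 0.122, so δQ/Q = 0.0208/0.122 = 0.170.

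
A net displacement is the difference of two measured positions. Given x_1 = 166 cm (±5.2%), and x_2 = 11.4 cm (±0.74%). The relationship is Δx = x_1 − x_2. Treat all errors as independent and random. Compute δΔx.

Each term contributes (cᵢ δxᵢ)² to (δΔx)²:
  (δx_1)² = 74.5;  (δx_2)² = 0.00712
δΔx = √(74.5) = 8.63 cm

8.63 cm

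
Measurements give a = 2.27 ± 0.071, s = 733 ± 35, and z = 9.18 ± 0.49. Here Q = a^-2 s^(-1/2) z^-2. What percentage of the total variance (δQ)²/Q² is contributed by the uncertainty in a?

(δQ/Q)² = (-2·δa/a)² + (−½·δs/s)² + (-2·δz/z)²
  a term: (-2×0.0313)² = 0.00391
  s term: (-0.5×0.0477)² = 0.000570
  z term: (-2×0.0534)² = 0.0114
Total = 0.0159. Share from a = 0.00391/0.0159 = 0.246.

24.6%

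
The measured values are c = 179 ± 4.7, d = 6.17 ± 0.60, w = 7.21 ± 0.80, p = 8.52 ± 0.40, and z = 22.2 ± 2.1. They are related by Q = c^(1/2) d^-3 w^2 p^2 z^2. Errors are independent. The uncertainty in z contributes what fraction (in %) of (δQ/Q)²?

(δQ/Q)² = (½·δc/c)² + (-3·δd/d)² + (2·δw/w)² + (2·δp/p)² + (2·δz/z)²
  c term: (0.5×0.0263)² = 0.000172
  d term: (-3×0.0972)² = 0.0851
  w term: (2×0.111)² = 0.0492
  p term: (2×0.0469)² = 0.00882
  z term: (2×0.0946)² = 0.0358
Total = 0.179. Share from z = 0.0358/0.179 = 0.200.

20.0%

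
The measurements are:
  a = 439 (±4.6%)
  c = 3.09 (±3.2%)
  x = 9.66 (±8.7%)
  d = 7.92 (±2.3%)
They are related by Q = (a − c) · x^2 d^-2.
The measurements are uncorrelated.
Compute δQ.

Let u = a − c = 436. δu = √(δa² + δc²) = √(408 + 0.00978) = 20.2, so δu/u = 0.0463.
Q is then a monomial in u, x, d:
δQ/Q = √((δu/u)² + (2·δx/x)² + (-2·δd/d)²) = √(0.00215 + 0.0303 + 0.00212) = 0.186
Q = 648, so δQ = 0.186 × 648 = 121.

121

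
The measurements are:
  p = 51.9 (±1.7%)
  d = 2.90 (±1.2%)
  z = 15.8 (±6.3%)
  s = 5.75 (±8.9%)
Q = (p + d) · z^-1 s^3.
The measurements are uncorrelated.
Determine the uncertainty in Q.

Let u = p + d = 54.8. δu = √(δp² + δd²) = √(0.778 + 0.00121) = 0.883, so δu/u = 0.0161.
Q is then a monomial in u, z, s:
δQ/Q = √((δu/u)² + (-1·δz/z)² + (3·δs/s)²) = √(0.000260 + 0.00397 + 0.0713) = 0.275
Q = 659, so δQ = 0.275 × 659 = 181.

181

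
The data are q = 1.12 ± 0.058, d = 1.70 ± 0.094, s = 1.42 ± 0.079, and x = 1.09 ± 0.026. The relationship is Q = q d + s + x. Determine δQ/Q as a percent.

3.77%

Let p = q·d = 1.90. δp/p = √((1·δq/q)² + (1·δd/d)²) = √(0.00268 + 0.00306) = 0.0758, so δp = 0.144.
Q = p + s + x: δQ = √(δp² + δs² + δx²) = √(0.0208 + 0.00624 + 0.000676) = 0.167
Q = 4.41, so δQ/Q = 0.167/4.41 = 0.0377.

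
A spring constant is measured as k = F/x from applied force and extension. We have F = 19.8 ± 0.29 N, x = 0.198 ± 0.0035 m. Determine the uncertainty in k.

2.30 N/m

k is a product of powers, so relative uncertainties combine in quadrature:
  (1·δF/F)² = (1×0.0146)² = 0.000215;  (-1·δx/x)² = (-1×0.0177)² = 0.000312
δk/k = √(0.000527) = 0.0230
k = 100 N/m, so δk = 0.0230 × 100 = 2.30 N/m.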